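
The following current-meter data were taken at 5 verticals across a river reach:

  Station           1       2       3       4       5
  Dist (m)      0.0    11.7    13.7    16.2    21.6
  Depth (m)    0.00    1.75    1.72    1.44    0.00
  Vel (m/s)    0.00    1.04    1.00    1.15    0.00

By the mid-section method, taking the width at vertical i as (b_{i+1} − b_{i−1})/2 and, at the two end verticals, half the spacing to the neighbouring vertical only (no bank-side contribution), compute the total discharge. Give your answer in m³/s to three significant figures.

22.9 m³/s

w_2 = (13.7 − 0.0)/2 = 6.85 m; q_2 = 1.04 × 1.75 × 6.85 = 12.47 m³/s
w_3 = (16.2 − 11.7)/2 = 2.25 m; q_3 = 1.00 × 1.72 × 2.25 = 3.870 m³/s
w_4 = (21.6 − 13.7)/2 = 3.95 m; q_4 = 1.15 × 1.44 × 3.95 = 6.541 m³/s
Stations 1, 5 contribute zero (depth or velocity is 0).
Q = Σ qᵢ = 22.88 m³/s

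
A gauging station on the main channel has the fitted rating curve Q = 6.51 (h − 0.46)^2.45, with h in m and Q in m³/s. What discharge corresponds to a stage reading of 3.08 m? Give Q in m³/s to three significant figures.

68.9 m³/s

Q = 6.51 × (3.08 − 0.46)^2.45 = 6.51 × 2.62^2.45 = 68.93 m³/s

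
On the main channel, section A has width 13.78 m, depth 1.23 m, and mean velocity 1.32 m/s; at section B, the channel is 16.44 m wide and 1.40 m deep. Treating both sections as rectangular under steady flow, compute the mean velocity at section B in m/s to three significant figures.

0.972 m/s

Q = A₁V₁ = (13.78×1.23) × 1.32 = 22.37 m³/s
A₂ = 16.44 × 1.40 = 23.02 m²
V₂ = Q/A₂ = 22.37/23.02 = 0.9721 m/s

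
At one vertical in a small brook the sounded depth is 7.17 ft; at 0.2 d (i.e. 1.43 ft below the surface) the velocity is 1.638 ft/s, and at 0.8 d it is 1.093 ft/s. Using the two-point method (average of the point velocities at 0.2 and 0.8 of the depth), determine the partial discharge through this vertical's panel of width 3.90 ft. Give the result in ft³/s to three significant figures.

v̄ = (1.638 + 1.093) / 2 = 1.366 ft/s
q = v̄ × d × w = 1.366 × 7.17 × 3.90 = 38.18 ft³/s

38.2 ft³/s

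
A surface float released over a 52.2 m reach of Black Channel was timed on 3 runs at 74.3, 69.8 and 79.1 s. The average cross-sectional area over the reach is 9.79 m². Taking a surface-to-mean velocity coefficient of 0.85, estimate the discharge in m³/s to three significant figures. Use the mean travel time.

5.84 m³/s

t̄ = (74.3 + 69.8 + 79.1) / 3 = 74.4 s
v_surface = L / t̄ = 52.2 / 74.4 = 0.7016 m/s
v_mean = 0.85 × 0.7016 = 0.5964 m/s
Q = A × v_mean = 9.79 × 0.5964 = 5.838 m³/s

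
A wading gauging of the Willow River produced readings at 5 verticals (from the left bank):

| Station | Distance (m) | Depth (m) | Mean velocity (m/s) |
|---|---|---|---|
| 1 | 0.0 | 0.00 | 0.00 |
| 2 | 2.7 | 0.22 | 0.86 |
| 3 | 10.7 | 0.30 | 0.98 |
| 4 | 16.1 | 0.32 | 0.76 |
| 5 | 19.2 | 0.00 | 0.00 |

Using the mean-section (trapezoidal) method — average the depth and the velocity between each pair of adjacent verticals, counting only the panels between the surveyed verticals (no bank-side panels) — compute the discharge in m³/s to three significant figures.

3.69 m³/s

Panel 1-2: Δb = 2.7 m, d̄ = (0.00+0.22)/2 = 0.11, v̄ = (0.00+0.86)/2 = 0.43 → q = 2.7×0.11×0.43 = 0.1277 m³/s
Panel 2-3: Δb = 8 m, d̄ = (0.22+0.30)/2 = 0.26, v̄ = (0.86+0.98)/2 = 0.92 → q = 8×0.26×0.92 = 1.914 m³/s
Panel 3-4: Δb = 5.4 m, d̄ = (0.30+0.32)/2 = 0.31, v̄ = (0.98+0.76)/2 = 0.87 → q = 5.4×0.31×0.87 = 1.456 m³/s
Panel 4-5: Δb = 3.1 m, d̄ = (0.32+0.00)/2 = 0.16, v̄ = (0.76+0.00)/2 = 0.38 → q = 3.1×0.16×0.38 = 0.1885 m³/s
Q = Σ q = 3.686 m³/s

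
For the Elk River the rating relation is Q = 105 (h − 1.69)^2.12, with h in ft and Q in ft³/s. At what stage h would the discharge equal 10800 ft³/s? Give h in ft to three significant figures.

h − h₀ = (Q/C)^(1/b) = (10800/105)^(1/2.12) = 8.895 ft
h = 1.69 + 8.895 = 10.59 ft

10.6 ft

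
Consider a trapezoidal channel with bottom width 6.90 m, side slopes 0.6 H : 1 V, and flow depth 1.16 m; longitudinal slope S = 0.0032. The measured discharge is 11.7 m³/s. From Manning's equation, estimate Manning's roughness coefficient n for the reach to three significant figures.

A = (b + z·y)·y = (6.90 + 0.6×1.16)×1.16 = 8.811 m²
P = b + 2y√(1+z²) = 6.90 + 2×1.16×√(1+0.6²) = 9.606 m
R = A/P = 8.811/9.606 = 0.9173 m
n = (1/Q)·A·R^(2/3)·S^(1/2) = (1/11.7) × 8.811 × 0.9441 × 0.05657 = 0.04022

0.0402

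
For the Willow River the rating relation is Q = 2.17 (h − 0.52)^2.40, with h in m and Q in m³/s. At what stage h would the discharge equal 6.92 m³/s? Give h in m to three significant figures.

h − h₀ = (Q/C)^(1/b) = (6.92/2.17)^(1/2.40) = 1.621 m
h = 0.52 + 1.621 = 2.141 m

2.14 m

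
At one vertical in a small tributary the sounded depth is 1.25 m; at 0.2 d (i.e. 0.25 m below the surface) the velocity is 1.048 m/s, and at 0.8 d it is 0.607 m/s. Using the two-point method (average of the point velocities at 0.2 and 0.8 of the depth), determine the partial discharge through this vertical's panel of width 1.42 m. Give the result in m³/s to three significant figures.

v̄ = (1.048 + 0.607) / 2 = 0.8275 m/s
q = v̄ × d × w = 0.8275 × 1.25 × 1.42 = 1.469 m³/s

1.47 m³/s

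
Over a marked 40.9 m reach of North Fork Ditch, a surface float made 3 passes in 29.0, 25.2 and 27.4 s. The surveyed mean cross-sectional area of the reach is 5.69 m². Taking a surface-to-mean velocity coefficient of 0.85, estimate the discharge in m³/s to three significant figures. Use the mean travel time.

t̄ = (29.0 + 25.2 + 27.4) / 3 = 27.2 s
v_surface = L / t̄ = 40.9 / 27.2 = 1.504 m/s
v_mean = 0.85 × 1.504 = 1.278 m/s
Q = A × v_mean = 5.69 × 1.278 = 7.273 m³/s

7.27 m³/s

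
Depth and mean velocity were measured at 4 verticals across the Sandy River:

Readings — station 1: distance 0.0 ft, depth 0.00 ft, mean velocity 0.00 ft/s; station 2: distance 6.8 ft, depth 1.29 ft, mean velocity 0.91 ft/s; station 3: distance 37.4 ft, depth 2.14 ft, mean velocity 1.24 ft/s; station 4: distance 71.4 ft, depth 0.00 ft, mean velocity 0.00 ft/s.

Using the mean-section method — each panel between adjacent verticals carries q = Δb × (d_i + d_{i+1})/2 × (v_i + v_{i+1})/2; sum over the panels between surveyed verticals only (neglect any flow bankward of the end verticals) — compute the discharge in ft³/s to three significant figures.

Panel 1-2: Δb = 6.8 ft, d̄ = (0.00+1.29)/2 = 0.645, v̄ = (0.00+0.91)/2 = 0.455 → q = 6.8×0.645×0.455 = 1.996 ft³/s
Panel 2-3: Δb = 30.6 ft, d̄ = (1.29+2.14)/2 = 1.715, v̄ = (0.91+1.24)/2 = 1.075 → q = 30.6×1.715×1.075 = 56.41 ft³/s
Panel 3-4: Δb = 34 ft, d̄ = (2.14+0.00)/2 = 1.07, v̄ = (1.24+0.00)/2 = 0.62 → q = 34×1.07×0.62 = 22.56 ft³/s
Q = Σ q = 80.97 ft³/s

81.0 ft³/s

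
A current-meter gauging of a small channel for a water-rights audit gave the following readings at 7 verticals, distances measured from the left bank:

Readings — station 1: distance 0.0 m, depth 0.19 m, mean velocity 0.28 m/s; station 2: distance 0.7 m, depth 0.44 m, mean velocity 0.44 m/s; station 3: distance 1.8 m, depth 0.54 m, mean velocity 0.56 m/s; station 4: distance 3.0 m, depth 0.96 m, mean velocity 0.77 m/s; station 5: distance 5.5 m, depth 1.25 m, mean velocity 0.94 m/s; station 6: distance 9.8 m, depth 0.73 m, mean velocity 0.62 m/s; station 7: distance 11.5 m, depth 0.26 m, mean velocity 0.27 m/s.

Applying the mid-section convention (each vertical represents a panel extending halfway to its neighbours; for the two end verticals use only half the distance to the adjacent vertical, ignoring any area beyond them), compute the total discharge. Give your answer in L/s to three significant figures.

w_1 = (0.7 − 0.0)/2 = 0.35 m; q_1 = 0.28 × 0.19 × 0.35 = 0.01862 m³/s
w_2 = (1.8 − 0.0)/2 = 0.9 m; q_2 = 0.44 × 0.44 × 0.9 = 0.1742 m³/s
w_3 = (3.0 − 0.7)/2 = 1.15 m; q_3 = 0.56 × 0.54 × 1.15 = 0.3478 m³/s
w_4 = (5.5 − 1.8)/2 = 1.85 m; q_4 = 0.77 × 0.96 × 1.85 = 1.368 m³/s
w_5 = (9.8 − 3.0)/2 = 3.4 m; q_5 = 0.94 × 1.25 × 3.4 = 3.995 m³/s
w_6 = (11.5 − 5.5)/2 = 3 m; q_6 = 0.62 × 0.73 × 3 = 1.358 m³/s
w_7 = (11.5 − 9.8)/2 = 0.85 m; q_7 = 0.27 × 0.26 × 0.85 = 0.05967 m³/s
Q = Σ qᵢ = 7.321 m³/s
= 7.321 × 1000 = 7321 L/s

7320 L/s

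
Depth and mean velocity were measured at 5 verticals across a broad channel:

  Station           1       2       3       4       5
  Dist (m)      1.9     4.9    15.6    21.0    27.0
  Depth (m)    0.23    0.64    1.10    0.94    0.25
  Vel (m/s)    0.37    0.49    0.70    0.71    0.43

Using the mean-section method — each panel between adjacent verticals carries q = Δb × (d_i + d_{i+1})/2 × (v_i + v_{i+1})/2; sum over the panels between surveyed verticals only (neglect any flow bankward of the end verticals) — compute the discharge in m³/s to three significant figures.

12.0 m³/s

Panel 1-2: Δb = 3 m, d̄ = (0.23+0.64)/2 = 0.435, v̄ = (0.37+0.49)/2 = 0.43 → q = 3×0.435×0.43 = 0.5612 m³/s
Panel 2-3: Δb = 10.7 m, d̄ = (0.64+1.10)/2 = 0.87, v̄ = (0.49+0.70)/2 = 0.595 → q = 10.7×0.87×0.595 = 5.539 m³/s
Panel 3-4: Δb = 5.4 m, d̄ = (1.10+0.94)/2 = 1.02, v̄ = (0.70+0.71)/2 = 0.705 → q = 5.4×1.02×0.705 = 3.883 m³/s
Panel 4-5: Δb = 6 m, d̄ = (0.94+0.25)/2 = 0.595, v̄ = (0.71+0.43)/2 = 0.57 → q = 6×0.595×0.57 = 2.035 m³/s
Q = Σ q = 12.02 m³/s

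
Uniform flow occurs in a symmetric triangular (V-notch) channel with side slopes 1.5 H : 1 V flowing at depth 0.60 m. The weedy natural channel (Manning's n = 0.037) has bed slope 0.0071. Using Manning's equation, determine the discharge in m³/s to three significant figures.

0.488 m³/s

A = z·y² = 1.5×0.60² = 0.5400 m²
P = 2y√(1+z²) = 2×0.60×√(1+1.5²) = 2.163 m
R = A/P = 0.5400/2.163 = 0.2496 m
Q = (1/n)·A·R^(2/3)·S^(1/2) = (1/0.037) × 0.5400 × 0.2496^(2/3) × 0.0071^(1/2) = 0.4875 m³/s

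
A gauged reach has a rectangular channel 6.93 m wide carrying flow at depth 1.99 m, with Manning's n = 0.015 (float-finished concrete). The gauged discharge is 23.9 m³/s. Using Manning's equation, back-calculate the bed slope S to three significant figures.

0.000494

A = b·y = 6.93 × 1.99 = 13.79 m²
P = b + 2y = 6.93 + 2×1.99 = 10.91 m
R = A/P = 13.79/10.91 = 1.264 m
S = (Q·n / (1·A·R^(2/3)))² = (23.9×0.015 / (1×13.79×1.169))² = 0.0004945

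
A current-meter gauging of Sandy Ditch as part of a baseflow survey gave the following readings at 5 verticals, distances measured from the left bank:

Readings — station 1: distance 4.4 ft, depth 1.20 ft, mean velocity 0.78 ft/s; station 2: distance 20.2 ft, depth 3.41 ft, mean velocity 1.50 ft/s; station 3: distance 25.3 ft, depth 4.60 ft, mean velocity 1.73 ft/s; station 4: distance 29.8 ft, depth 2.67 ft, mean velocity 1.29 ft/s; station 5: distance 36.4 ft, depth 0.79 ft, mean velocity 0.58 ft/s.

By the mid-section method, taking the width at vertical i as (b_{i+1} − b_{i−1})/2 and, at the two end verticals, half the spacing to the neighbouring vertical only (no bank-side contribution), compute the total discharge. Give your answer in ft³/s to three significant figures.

w_1 = (20.2 − 4.4)/2 = 7.9 ft; q_1 = 0.78 × 1.20 × 7.9 = 7.394 ft³/s
w_2 = (25.3 − 4.4)/2 = 10.45 ft; q_2 = 1.50 × 3.41 × 10.45 = 53.45 ft³/s
w_3 = (29.8 − 20.2)/2 = 4.8 ft; q_3 = 1.73 × 4.60 × 4.8 = 38.20 ft³/s
w_4 = (36.4 − 25.3)/2 = 5.55 ft; q_4 = 1.29 × 2.67 × 5.55 = 19.12 ft³/s
w_5 = (36.4 − 29.8)/2 = 3.3 ft; q_5 = 0.58 × 0.79 × 3.3 = 1.512 ft³/s
Q = Σ qᵢ = 119.7 ft³/s

120 ft³/s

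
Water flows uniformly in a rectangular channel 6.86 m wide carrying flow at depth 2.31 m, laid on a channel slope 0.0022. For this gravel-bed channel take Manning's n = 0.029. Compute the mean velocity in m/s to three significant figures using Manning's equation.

A = b·y = 6.86 × 2.31 = 15.85 m²
P = b + 2y = 6.86 + 2×2.31 = 11.48 m
R = A/P = 15.85/11.48 = 1.380 m
Q = (1/n)·A·R^(2/3)·S^(1/2) = (1/0.029) × 15.85 × 1.380^(2/3) × 0.0022^(1/2) = 31.77 m³/s
V = Q/A = 31.77/15.85 = 2.005 m/s

2.01 m/s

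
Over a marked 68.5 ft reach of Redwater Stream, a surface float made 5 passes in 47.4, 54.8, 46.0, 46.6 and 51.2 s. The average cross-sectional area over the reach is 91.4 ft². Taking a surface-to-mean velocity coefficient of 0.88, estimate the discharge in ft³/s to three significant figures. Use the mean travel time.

112 ft³/s

t̄ = (47.4 + 54.8 + 46.0 + 46.6 + 51.2) / 5 = 49.2 s
v_surface = L / t̄ = 68.5 / 49.2 = 1.392 ft/s
v_mean = 0.88 × 1.392 = 1.225 ft/s
Q = A × v_mean = 91.4 × 1.225 = 112.0 ft³/s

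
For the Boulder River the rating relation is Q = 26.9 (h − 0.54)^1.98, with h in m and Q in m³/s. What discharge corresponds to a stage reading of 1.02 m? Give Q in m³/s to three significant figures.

6.29 m³/s

Q = 26.9 × (1.02 − 0.54)^1.98 = 26.9 × 0.48^1.98 = 6.289 m³/s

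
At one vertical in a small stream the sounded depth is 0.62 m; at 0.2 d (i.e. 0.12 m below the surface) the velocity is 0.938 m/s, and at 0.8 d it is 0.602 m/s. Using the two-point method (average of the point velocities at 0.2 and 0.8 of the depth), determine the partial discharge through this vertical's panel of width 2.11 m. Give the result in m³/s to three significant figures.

1.01 m³/s

v̄ = (0.938 + 0.602) / 2 = 0.7700 m/s
q = v̄ × d × w = 0.7700 × 0.62 × 2.11 = 1.007 m³/s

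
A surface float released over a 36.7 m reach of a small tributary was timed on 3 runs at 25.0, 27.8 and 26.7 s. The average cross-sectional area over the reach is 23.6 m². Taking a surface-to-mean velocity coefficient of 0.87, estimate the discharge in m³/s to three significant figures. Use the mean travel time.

28.4 m³/s

t̄ = (25.0 + 27.8 + 26.7) / 3 = 26.5 s
v_surface = L / t̄ = 36.7 / 26.5 = 1.385 m/s
v_mean = 0.87 × 1.385 = 1.205 m/s
Q = A × v_mean = 23.6 × 1.205 = 28.43 m³/s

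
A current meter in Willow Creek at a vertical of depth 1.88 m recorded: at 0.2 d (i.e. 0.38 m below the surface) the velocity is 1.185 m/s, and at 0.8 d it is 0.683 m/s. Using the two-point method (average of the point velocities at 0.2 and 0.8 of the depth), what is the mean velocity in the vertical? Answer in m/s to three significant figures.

v̄ = (1.185 + 0.683) / 2 = 0.9340 m/s

0.934 m/s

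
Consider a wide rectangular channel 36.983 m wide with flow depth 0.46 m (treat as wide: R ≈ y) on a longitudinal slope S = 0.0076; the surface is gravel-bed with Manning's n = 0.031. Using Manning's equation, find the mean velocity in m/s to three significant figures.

1.68 m/s

A = b·y = 36.983 × 0.46 = 17.01 m²
Wide channel: R ≈ y = 0.46 m
Q = (1/n)·A·R^(2/3)·S^(1/2) = (1/0.031) × 17.01 × 0.4600^(2/3) × 0.0076^(1/2) = 28.51 m³/s
V = Q/A = 28.51/17.01 = 1.676 m/s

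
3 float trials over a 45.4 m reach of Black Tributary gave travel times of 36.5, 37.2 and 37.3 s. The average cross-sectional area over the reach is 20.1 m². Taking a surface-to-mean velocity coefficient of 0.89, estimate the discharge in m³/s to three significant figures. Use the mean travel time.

t̄ = (36.5 + 37.2 + 37.3) / 3 = 37 s
v_surface = L / t̄ = 45.4 / 37 = 1.227 m/s
v_mean = 0.89 × 1.227 = 1.092 m/s
Q = A × v_mean = 20.1 × 1.092 = 21.95 m³/s

22.0 m³/s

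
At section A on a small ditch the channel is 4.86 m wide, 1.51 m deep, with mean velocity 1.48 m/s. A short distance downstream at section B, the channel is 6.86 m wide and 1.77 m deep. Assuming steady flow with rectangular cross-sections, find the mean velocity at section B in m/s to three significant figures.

0.894 m/s

Q = A₁V₁ = (4.86×1.51) × 1.48 = 10.86 m³/s
A₂ = 6.86 × 1.77 = 12.14 m²
V₂ = Q/A₂ = 10.86/12.14 = 0.8945 m/s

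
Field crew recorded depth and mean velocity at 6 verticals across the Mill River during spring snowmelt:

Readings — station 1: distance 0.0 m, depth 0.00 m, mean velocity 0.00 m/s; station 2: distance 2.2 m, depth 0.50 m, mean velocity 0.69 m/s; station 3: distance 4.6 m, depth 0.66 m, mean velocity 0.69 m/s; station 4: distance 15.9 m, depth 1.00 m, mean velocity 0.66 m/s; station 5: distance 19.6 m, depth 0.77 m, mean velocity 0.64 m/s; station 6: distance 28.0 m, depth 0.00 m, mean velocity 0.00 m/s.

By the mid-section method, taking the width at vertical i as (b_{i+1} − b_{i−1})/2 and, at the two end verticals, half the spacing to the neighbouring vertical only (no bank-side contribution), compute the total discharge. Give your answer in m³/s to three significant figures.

w_2 = (4.6 − 0.0)/2 = 2.3 m; q_2 = 0.69 × 0.50 × 2.3 = 0.7935 m³/s
w_3 = (15.9 − 2.2)/2 = 6.85 m; q_3 = 0.69 × 0.66 × 6.85 = 3.119 m³/s
w_4 = (19.6 − 4.6)/2 = 7.5 m; q_4 = 0.66 × 1.00 × 7.5 = 4.950 m³/s
w_5 = (28.0 − 15.9)/2 = 6.05 m; q_5 = 0.64 × 0.77 × 6.05 = 2.981 m³/s
Stations 1, 6 contribute zero (depth or velocity is 0).
Q = Σ qᵢ = 11.84 m³/s

11.8 m³/s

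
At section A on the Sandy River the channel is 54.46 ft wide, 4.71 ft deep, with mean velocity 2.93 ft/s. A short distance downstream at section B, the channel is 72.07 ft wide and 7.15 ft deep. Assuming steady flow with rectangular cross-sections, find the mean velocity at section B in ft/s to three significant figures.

Q = A₁V₁ = (54.46×4.71) × 2.93 = 751.6 ft³/s
A₂ = 72.07 × 7.15 = 515.3 ft²
V₂ = Q/A₂ = 751.6/515.3 = 1.458 ft/s

1.46 ft/s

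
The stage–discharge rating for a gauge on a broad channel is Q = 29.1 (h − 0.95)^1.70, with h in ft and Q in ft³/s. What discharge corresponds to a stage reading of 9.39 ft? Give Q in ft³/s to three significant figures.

1090 ft³/s

Q = 29.1 × (9.39 − 0.95)^1.70 = 29.1 × 8.44^1.70 = 1093 ft³/s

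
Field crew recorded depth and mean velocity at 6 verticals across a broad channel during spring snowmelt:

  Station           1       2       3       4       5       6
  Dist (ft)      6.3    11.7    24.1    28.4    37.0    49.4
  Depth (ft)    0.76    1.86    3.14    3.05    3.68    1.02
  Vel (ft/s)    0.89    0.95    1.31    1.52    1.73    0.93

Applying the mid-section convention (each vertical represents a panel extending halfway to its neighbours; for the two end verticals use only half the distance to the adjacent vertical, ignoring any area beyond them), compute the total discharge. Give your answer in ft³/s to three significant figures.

w_1 = (11.7 − 6.3)/2 = 2.7 ft; q_1 = 0.89 × 0.76 × 2.7 = 1.826 ft³/s
w_2 = (24.1 − 6.3)/2 = 8.9 ft; q_2 = 0.95 × 1.86 × 8.9 = 15.73 ft³/s
w_3 = (28.4 − 11.7)/2 = 8.35 ft; q_3 = 1.31 × 3.14 × 8.35 = 34.35 ft³/s
w_4 = (37.0 − 24.1)/2 = 6.45 ft; q_4 = 1.52 × 3.05 × 6.45 = 29.90 ft³/s
w_5 = (49.4 − 28.4)/2 = 10.5 ft; q_5 = 1.73 × 3.68 × 10.5 = 66.85 ft³/s
w_6 = (49.4 − 37.0)/2 = 6.2 ft; q_6 = 0.93 × 1.02 × 6.2 = 5.881 ft³/s
Q = Σ qᵢ = 154.5 ft³/s

155 ft³/s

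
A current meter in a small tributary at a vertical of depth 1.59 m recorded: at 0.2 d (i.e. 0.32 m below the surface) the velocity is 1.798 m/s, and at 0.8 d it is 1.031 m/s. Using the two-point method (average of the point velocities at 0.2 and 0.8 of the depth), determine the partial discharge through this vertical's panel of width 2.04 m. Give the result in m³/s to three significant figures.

v̄ = (1.798 + 1.031) / 2 = 1.415 m/s
q = v̄ × d × w = 1.415 × 1.59 × 2.04 = 4.588 m³/s

4.59 m³/s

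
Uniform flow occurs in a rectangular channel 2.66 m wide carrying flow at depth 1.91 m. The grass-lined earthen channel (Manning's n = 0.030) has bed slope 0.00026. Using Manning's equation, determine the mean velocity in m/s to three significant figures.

0.457 m/s

A = b·y = 2.66 × 1.91 = 5.081 m²
P = b + 2y = 2.66 + 2×1.91 = 6.480 m
R = A/P = 5.081/6.480 = 0.7840 m
Q = (1/n)·A·R^(2/3)·S^(1/2) = (1/0.030) × 5.081 × 0.7840^(2/3) × 0.00026^(1/2) = 2.322 m³/s
V = Q/A = 2.322/5.081 = 0.4570 m/s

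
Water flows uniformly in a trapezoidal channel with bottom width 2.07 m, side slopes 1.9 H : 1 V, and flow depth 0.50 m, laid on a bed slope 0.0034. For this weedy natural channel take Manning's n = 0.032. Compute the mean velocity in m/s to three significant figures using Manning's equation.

0.919 m/s

A = (b + z·y)·y = (2.07 + 1.9×0.50)×0.50 = 1.510 m²
P = b + 2y√(1+z²) = 2.07 + 2×0.50×√(1+1.9²) = 4.217 m
R = A/P = 1.510/4.217 = 0.3581 m
Q = (1/n)·A·R^(2/3)·S^(1/2) = (1/0.032) × 1.510 × 0.3581^(2/3) × 0.0034^(1/2) = 1.387 m³/s
V = Q/A = 1.387/1.510 = 0.9188 m/s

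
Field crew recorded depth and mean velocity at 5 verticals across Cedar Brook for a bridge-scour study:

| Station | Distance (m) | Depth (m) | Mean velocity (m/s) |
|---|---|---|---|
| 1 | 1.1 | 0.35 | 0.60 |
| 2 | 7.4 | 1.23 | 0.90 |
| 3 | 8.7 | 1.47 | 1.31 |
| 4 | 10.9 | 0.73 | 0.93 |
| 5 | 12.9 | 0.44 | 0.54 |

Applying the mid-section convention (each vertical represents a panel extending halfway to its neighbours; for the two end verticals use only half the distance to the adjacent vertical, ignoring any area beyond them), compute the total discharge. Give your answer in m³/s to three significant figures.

w_1 = (7.4 − 1.1)/2 = 3.15 m; q_1 = 0.60 × 0.35 × 3.15 = 0.6615 m³/s
w_2 = (8.7 − 1.1)/2 = 3.8 m; q_2 = 0.90 × 1.23 × 3.8 = 4.207 m³/s
w_3 = (10.9 − 7.4)/2 = 1.75 m; q_3 = 1.31 × 1.47 × 1.75 = 3.370 m³/s
w_4 = (12.9 − 8.7)/2 = 2.1 m; q_4 = 0.93 × 0.73 × 2.1 = 1.426 m³/s
w_5 = (12.9 − 10.9)/2 = 1 m; q_5 = 0.54 × 0.44 × 1 = 0.2376 m³/s
Q = Σ qᵢ = 9.901 m³/s

9.90 m³/s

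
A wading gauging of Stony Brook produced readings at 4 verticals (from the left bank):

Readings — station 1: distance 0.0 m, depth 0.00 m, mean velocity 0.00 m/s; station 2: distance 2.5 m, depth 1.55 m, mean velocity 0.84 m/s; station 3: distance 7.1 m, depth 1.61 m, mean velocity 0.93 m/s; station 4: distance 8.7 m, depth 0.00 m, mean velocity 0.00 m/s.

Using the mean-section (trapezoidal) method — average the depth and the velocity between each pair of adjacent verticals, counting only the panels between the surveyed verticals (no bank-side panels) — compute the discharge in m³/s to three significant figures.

Panel 1-2: Δb = 2.5 m, d̄ = (0.00+1.55)/2 = 0.775, v̄ = (0.00+0.84)/2 = 0.42 → q = 2.5×0.775×0.42 = 0.8138 m³/s
Panel 2-3: Δb = 4.6 m, d̄ = (1.55+1.61)/2 = 1.58, v̄ = (0.84+0.93)/2 = 0.885 → q = 4.6×1.58×0.885 = 6.432 m³/s
Panel 3-4: Δb = 1.6 m, d̄ = (1.61+0.00)/2 = 0.805, v̄ = (0.93+0.00)/2 = 0.465 → q = 1.6×0.805×0.465 = 0.5989 m³/s
Q = Σ q = 7.845 m³/s

7.84 m³/s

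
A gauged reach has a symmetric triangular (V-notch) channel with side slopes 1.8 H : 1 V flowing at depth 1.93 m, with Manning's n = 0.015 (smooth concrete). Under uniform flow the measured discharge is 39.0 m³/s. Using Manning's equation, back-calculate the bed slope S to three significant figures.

A = z·y² = 1.8×1.93² = 6.705 m²
P = 2y√(1+z²) = 2×1.93×√(1+1.8²) = 7.948 m
R = A/P = 6.705/7.948 = 0.8436 m
S = (Q·n / (1·A·R^(2/3)))² = (39.0×0.015 / (1×6.705×0.8928))² = 0.009551

0.00955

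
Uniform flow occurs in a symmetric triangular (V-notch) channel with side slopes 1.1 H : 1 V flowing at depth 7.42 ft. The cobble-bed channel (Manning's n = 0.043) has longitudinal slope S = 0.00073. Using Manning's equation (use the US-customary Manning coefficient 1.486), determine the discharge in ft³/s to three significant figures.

111 ft³/s

A = z·y² = 1.1×7.42² = 60.56 ft²
P = 2y√(1+z²) = 2×7.42×√(1+1.1²) = 22.06 ft
R = A/P = 60.56/22.06 = 2.745 ft
Q = (1.486/n)·A·R^(2/3)·S^(1/2) = (1.486/0.043) × 60.56 × 2.745^(2/3) × 0.00073^(1/2) = 110.9 ft³/s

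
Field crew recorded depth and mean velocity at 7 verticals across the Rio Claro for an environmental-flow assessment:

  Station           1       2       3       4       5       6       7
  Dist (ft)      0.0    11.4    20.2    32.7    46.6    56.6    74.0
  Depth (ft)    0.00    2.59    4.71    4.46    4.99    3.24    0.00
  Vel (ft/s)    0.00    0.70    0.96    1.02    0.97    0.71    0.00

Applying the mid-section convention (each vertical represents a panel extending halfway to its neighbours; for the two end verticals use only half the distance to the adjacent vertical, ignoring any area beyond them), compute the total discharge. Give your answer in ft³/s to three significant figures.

w_2 = (20.2 − 0.0)/2 = 10.1 ft; q_2 = 0.70 × 2.59 × 10.1 = 18.31 ft³/s
w_3 = (32.7 − 11.4)/2 = 10.65 ft; q_3 = 0.96 × 4.71 × 10.65 = 48.16 ft³/s
w_4 = (46.6 − 20.2)/2 = 13.2 ft; q_4 = 1.02 × 4.46 × 13.2 = 60.05 ft³/s
w_5 = (56.6 − 32.7)/2 = 11.95 ft; q_5 = 0.97 × 4.99 × 11.95 = 57.84 ft³/s
w_6 = (74.0 − 46.6)/2 = 13.7 ft; q_6 = 0.71 × 3.24 × 13.7 = 31.52 ft³/s
Stations 1, 7 contribute zero (depth or velocity is 0).
Q = Σ qᵢ = 215.9 ft³/s

216 ft³/s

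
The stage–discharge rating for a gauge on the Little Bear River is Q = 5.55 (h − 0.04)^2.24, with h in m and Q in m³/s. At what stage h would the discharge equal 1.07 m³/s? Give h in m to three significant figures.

h − h₀ = (Q/C)^(1/b) = (1.07/5.55)^(1/2.24) = 0.4796 m
h = 0.04 + 0.4796 = 0.5196 m

0.520 m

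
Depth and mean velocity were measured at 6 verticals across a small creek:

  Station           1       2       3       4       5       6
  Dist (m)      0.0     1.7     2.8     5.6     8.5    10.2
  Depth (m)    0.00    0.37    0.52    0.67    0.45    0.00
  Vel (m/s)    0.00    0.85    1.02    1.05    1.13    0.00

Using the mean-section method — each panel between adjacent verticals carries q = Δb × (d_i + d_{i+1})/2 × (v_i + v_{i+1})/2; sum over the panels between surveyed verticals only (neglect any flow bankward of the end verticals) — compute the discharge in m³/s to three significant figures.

Panel 1-2: Δb = 1.7 m, d̄ = (0.00+0.37)/2 = 0.185, v̄ = (0.00+0.85)/2 = 0.425 → q = 1.7×0.185×0.425 = 0.1337 m³/s
Panel 2-3: Δb = 1.1 m, d̄ = (0.37+0.52)/2 = 0.445, v̄ = (0.85+1.02)/2 = 0.935 → q = 1.1×0.445×0.935 = 0.4577 m³/s
Panel 3-4: Δb = 2.8 m, d̄ = (0.52+0.67)/2 = 0.595, v̄ = (1.02+1.05)/2 = 1.035 → q = 2.8×0.595×1.035 = 1.724 m³/s
Panel 4-5: Δb = 2.9 m, d̄ = (0.67+0.45)/2 = 0.56, v̄ = (1.05+1.13)/2 = 1.09 → q = 2.9×0.56×1.09 = 1.770 m³/s
Panel 5-6: Δb = 1.7 m, d̄ = (0.45+0.00)/2 = 0.225, v̄ = (1.13+0.00)/2 = 0.565 → q = 1.7×0.225×0.565 = 0.2161 m³/s
Q = Σ q = 4.302 m³/s

4.30 m³/s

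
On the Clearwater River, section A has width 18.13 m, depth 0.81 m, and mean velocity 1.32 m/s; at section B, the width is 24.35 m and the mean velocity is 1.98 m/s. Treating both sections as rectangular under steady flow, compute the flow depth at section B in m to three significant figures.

0.402 m

Q = A₁V₁ = (18.13×0.81) × 1.32 = 19.38 m³/s
d₂ = Q/(b₂ V₂) = 19.38/(24.35×1.98) = 0.4021 m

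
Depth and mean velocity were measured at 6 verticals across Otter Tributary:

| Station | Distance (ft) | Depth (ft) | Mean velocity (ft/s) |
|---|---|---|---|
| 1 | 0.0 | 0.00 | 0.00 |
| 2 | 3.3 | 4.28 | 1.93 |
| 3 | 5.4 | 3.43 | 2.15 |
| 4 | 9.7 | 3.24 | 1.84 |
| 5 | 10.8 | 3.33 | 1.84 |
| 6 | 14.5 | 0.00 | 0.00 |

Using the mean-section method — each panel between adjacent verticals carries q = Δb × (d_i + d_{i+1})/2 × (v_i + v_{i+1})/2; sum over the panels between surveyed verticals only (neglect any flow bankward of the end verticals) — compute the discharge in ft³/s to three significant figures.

Panel 1-2: Δb = 3.3 ft, d̄ = (0.00+4.28)/2 = 2.14, v̄ = (0.00+1.93)/2 = 0.965 → q = 3.3×2.14×0.965 = 6.815 ft³/s
Panel 2-3: Δb = 2.1 ft, d̄ = (4.28+3.43)/2 = 3.855, v̄ = (1.93+2.15)/2 = 2.04 → q = 2.1×3.855×2.04 = 16.51 ft³/s
Panel 3-4: Δb = 4.3 ft, d̄ = (3.43+3.24)/2 = 3.335, v̄ = (2.15+1.84)/2 = 1.995 → q = 4.3×3.335×1.995 = 28.61 ft³/s
Panel 4-5: Δb = 1.1 ft, d̄ = (3.24+3.33)/2 = 3.285, v̄ = (1.84+1.84)/2 = 1.84 → q = 1.1×3.285×1.84 = 6.649 ft³/s
Panel 5-6: Δb = 3.7 ft, d̄ = (3.33+0.00)/2 = 1.665, v̄ = (1.84+0.00)/2 = 0.92 → q = 3.7×1.665×0.92 = 5.668 ft³/s
Q = Σ q = 64.26 ft³/s

64.3 ft³/s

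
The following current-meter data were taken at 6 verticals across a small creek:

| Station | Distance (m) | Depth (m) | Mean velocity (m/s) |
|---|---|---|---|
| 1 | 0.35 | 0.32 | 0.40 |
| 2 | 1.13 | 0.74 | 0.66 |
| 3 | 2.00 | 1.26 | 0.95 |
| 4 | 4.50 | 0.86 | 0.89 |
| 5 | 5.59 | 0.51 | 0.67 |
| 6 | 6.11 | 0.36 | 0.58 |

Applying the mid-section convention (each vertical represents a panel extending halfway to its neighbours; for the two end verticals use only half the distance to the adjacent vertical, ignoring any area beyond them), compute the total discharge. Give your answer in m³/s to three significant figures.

4.17 m³/s

w_1 = (1.13 − 0.35)/2 = 0.39 m; q_1 = 0.40 × 0.32 × 0.39 = 0.04992 m³/s
w_2 = (2.00 − 0.35)/2 = 0.825 m; q_2 = 0.66 × 0.74 × 0.825 = 0.4029 m³/s
w_3 = (4.50 − 1.13)/2 = 1.685 m; q_3 = 0.95 × 1.26 × 1.685 = 2.017 m³/s
w_4 = (5.59 − 2.00)/2 = 1.795 m; q_4 = 0.89 × 0.86 × 1.795 = 1.374 m³/s
w_5 = (6.11 − 4.50)/2 = 0.805 m; q_5 = 0.67 × 0.51 × 0.805 = 0.2751 m³/s
w_6 = (6.11 − 5.59)/2 = 0.26 m; q_6 = 0.58 × 0.36 × 0.26 = 0.05429 m³/s
Q = Σ qᵢ = 4.173 m³/s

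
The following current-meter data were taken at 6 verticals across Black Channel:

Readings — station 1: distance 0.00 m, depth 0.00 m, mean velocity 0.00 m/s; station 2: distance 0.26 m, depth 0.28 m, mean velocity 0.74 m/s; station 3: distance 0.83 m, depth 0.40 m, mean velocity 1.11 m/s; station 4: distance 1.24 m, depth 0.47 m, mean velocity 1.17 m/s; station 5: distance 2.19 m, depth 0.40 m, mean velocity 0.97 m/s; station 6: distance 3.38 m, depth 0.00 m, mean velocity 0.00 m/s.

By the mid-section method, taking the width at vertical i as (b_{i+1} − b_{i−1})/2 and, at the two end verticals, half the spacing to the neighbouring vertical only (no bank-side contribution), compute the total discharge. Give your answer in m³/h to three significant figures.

3930 m³/h

w_2 = (0.83 − 0.00)/2 = 0.415 m; q_2 = 0.74 × 0.28 × 0.415 = 0.08599 m³/s
w_3 = (1.24 − 0.26)/2 = 0.49 m; q_3 = 1.11 × 0.40 × 0.49 = 0.2176 m³/s
w_4 = (2.19 − 0.83)/2 = 0.68 m; q_4 = 1.17 × 0.47 × 0.68 = 0.3739 m³/s
w_5 = (3.38 − 1.24)/2 = 1.07 m; q_5 = 0.97 × 0.40 × 1.07 = 0.4152 m³/s
Stations 1, 6 contribute zero (depth or velocity is 0).
Q = Σ qᵢ = 1.093 m³/s
= 1.093 × 3600 = 3934 m³/h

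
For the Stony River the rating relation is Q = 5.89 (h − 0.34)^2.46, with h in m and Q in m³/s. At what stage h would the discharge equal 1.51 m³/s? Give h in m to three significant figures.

h − h₀ = (Q/C)^(1/b) = (1.51/5.89)^(1/2.46) = 0.5750 m
h = 0.34 + 0.5750 = 0.9150 m

0.915 m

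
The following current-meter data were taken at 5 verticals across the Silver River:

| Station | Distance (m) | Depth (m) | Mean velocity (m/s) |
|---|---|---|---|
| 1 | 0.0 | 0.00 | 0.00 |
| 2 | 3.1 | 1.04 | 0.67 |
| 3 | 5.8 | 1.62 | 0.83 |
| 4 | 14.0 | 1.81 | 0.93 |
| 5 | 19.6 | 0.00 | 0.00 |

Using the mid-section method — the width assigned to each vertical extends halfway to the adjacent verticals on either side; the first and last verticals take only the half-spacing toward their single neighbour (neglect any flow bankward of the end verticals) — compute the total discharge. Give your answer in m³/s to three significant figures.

21.0 m³/s

w_2 = (5.8 − 0.0)/2 = 2.9 m; q_2 = 0.67 × 1.04 × 2.9 = 2.021 m³/s
w_3 = (14.0 − 3.1)/2 = 5.45 m; q_3 = 0.83 × 1.62 × 5.45 = 7.328 m³/s
w_4 = (19.6 − 5.8)/2 = 6.9 m; q_4 = 0.93 × 1.81 × 6.9 = 11.61 m³/s
Stations 1, 5 contribute zero (depth or velocity is 0).
Q = Σ qᵢ = 20.96 m³/s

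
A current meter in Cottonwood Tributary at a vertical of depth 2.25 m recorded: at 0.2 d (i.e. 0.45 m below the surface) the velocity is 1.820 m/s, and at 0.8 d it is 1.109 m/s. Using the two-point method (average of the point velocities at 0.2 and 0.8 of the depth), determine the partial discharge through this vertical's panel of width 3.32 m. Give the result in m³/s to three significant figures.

10.9 m³/s

v̄ = (1.820 + 1.109) / 2 = 1.465 m/s
q = v̄ × d × w = 1.465 × 2.25 × 3.32 = 10.94 m³/s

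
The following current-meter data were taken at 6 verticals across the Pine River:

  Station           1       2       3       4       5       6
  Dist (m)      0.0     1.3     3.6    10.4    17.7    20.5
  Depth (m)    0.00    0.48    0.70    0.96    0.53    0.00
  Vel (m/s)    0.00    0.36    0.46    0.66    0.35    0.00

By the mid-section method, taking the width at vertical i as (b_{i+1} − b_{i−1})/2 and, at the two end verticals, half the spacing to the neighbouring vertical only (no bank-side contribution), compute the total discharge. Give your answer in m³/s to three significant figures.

w_2 = (3.6 − 0.0)/2 = 1.8 m; q_2 = 0.36 × 0.48 × 1.8 = 0.3110 m³/s
w_3 = (10.4 − 1.3)/2 = 4.55 m; q_3 = 0.46 × 0.70 × 4.55 = 1.465 m³/s
w_4 = (17.7 − 3.6)/2 = 7.05 m; q_4 = 0.66 × 0.96 × 7.05 = 4.467 m³/s
w_5 = (20.5 − 10.4)/2 = 5.05 m; q_5 = 0.35 × 0.53 × 5.05 = 0.9368 m³/s
Stations 1, 6 contribute zero (depth or velocity is 0).
Q = Σ qᵢ = 7.180 m³/s

7.18 m³/s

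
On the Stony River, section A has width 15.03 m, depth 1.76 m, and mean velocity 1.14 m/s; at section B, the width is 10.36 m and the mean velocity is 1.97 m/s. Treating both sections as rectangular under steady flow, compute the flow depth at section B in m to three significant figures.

Q = A₁V₁ = (15.03×1.76) × 1.14 = 30.16 m³/s
d₂ = Q/(b₂ V₂) = 30.16/(10.36×1.97) = 1.478 m

1.48 m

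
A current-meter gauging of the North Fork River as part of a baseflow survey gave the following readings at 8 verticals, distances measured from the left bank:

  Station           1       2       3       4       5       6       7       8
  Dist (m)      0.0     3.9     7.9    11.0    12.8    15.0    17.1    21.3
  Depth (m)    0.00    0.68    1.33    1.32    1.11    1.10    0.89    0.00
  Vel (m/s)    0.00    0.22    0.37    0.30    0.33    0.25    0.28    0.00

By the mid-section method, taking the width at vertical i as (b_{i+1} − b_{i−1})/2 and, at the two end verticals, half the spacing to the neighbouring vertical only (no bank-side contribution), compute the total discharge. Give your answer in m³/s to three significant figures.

w_2 = (7.9 − 0.0)/2 = 3.95 m; q_2 = 0.22 × 0.68 × 3.95 = 0.5909 m³/s
w_3 = (11.0 − 3.9)/2 = 3.55 m; q_3 = 0.37 × 1.33 × 3.55 = 1.747 m³/s
w_4 = (12.8 − 7.9)/2 = 2.45 m; q_4 = 0.30 × 1.32 × 2.45 = 0.9702 m³/s
w_5 = (15.0 − 11.0)/2 = 2 m; q_5 = 0.33 × 1.11 × 2 = 0.7326 m³/s
w_6 = (17.1 − 12.8)/2 = 2.15 m; q_6 = 0.25 × 1.10 × 2.15 = 0.5913 m³/s
w_7 = (21.3 − 15.0)/2 = 3.15 m; q_7 = 0.28 × 0.89 × 3.15 = 0.7850 m³/s
Stations 1, 8 contribute zero (depth or velocity is 0).
Q = Σ qᵢ = 5.417 m³/s

5.42 m³/s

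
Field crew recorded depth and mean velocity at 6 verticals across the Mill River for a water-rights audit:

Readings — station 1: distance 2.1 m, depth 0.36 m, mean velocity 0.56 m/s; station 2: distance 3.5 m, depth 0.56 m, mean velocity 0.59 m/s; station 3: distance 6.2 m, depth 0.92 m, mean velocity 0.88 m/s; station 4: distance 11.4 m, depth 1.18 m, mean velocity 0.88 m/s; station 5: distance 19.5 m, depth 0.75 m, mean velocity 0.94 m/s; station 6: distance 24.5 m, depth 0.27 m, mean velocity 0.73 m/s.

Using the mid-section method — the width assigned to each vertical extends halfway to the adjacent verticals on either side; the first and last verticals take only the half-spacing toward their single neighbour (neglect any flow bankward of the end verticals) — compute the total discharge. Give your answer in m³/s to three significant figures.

16.0 m³/s

w_1 = (3.5 − 2.1)/2 = 0.7 m; q_1 = 0.56 × 0.36 × 0.7 = 0.1411 m³/s
w_2 = (6.2 − 2.1)/2 = 2.05 m; q_2 = 0.59 × 0.56 × 2.05 = 0.6773 m³/s
w_3 = (11.4 − 3.5)/2 = 3.95 m; q_3 = 0.88 × 0.92 × 3.95 = 3.198 m³/s
w_4 = (19.5 − 6.2)/2 = 6.65 m; q_4 = 0.88 × 1.18 × 6.65 = 6.905 m³/s
w_5 = (24.5 − 11.4)/2 = 6.55 m; q_5 = 0.94 × 0.75 × 6.55 = 4.618 m³/s
w_6 = (24.5 − 19.5)/2 = 2.5 m; q_6 = 0.73 × 0.27 × 2.5 = 0.4928 m³/s
Q = Σ qᵢ = 16.03 m³/s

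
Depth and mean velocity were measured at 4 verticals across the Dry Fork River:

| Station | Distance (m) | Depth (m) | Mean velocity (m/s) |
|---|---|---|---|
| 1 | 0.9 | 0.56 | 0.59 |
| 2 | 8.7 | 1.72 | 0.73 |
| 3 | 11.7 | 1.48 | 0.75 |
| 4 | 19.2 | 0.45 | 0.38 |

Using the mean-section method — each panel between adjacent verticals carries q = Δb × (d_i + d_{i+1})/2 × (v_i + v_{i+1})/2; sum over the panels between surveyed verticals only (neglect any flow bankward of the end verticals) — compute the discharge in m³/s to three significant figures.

Panel 1-2: Δb = 7.8 m, d̄ = (0.56+1.72)/2 = 1.14, v̄ = (0.59+0.73)/2 = 0.66 → q = 7.8×1.14×0.66 = 5.869 m³/s
Panel 2-3: Δb = 3 m, d̄ = (1.72+1.48)/2 = 1.6, v̄ = (0.73+0.75)/2 = 0.74 → q = 3×1.6×0.74 = 3.552 m³/s
Panel 3-4: Δb = 7.5 m, d̄ = (1.48+0.45)/2 = 0.965, v̄ = (0.75+0.38)/2 = 0.565 → q = 7.5×0.965×0.565 = 4.089 m³/s
Q = Σ q = 13.51 m³/s

13.5 m³/s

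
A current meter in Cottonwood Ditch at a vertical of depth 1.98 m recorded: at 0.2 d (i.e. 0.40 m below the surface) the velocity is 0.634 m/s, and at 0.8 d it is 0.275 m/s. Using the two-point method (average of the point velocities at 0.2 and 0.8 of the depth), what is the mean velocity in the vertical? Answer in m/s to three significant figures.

0.455 m/s

v̄ = (0.634 + 0.275) / 2 = 0.4545 m/s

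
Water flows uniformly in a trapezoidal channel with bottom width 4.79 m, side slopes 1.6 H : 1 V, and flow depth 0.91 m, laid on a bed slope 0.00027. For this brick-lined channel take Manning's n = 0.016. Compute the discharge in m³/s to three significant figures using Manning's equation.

A = (b + z·y)·y = (4.79 + 1.6×0.91)×0.91 = 5.684 m²
P = b + 2y√(1+z²) = 4.79 + 2×0.91×√(1+1.6²) = 8.224 m
R = A/P = 5.684/8.224 = 0.6911 m
Q = (1/n)·A·R^(2/3)·S^(1/2) = (1/0.016) × 5.684 × 0.6911^(2/3) × 0.00027^(1/2) = 4.563 m³/s

4.56 m³/s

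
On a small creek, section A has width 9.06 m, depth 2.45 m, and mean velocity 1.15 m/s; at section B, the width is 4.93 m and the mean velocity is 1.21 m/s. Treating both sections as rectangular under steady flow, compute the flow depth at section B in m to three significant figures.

4.28 m

Q = A₁V₁ = (9.06×2.45) × 1.15 = 25.53 m³/s
d₂ = Q/(b₂ V₂) = 25.53/(4.93×1.21) = 4.279 m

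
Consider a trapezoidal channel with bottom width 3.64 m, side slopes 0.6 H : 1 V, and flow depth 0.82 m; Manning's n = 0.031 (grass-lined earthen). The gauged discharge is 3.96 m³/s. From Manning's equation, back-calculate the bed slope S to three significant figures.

0.00254

A = (b + z·y)·y = (3.64 + 0.6×0.82)×0.82 = 3.388 m²
P = b + 2y√(1+z²) = 3.64 + 2×0.82×√(1+0.6²) = 5.553 m
R = A/P = 3.388/5.553 = 0.6102 m
S = (Q·n / (1·A·R^(2/3)))² = (3.96×0.031 / (1×3.388×0.7194))² = 0.002536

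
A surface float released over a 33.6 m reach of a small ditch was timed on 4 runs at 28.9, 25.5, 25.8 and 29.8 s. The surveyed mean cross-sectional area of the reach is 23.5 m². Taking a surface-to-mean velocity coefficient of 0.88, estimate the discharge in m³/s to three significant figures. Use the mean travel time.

25.3 m³/s

t̄ = (28.9 + 25.5 + 25.8 + 29.8) / 4 = 27.5 s
v_surface = L / t̄ = 33.6 / 27.5 = 1.222 m/s
v_mean = 0.88 × 1.222 = 1.075 m/s
Q = A × v_mean = 23.5 × 1.075 = 25.27 m³/s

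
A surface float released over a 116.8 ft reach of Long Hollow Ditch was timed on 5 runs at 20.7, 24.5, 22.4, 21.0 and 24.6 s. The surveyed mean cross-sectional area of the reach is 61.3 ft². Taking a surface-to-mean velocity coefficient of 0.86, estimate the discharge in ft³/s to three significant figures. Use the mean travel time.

t̄ = (20.7 + 24.5 + 22.4 + 21.0 + 24.6) / 5 = 22.64 s
v_surface = L / t̄ = 116.8 / 22.64 = 5.159 ft/s
v_mean = 0.86 × 5.159 = 4.437 ft/s
Q = A × v_mean = 61.3 × 4.437 = 272.0 ft³/s

272 ft³/s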